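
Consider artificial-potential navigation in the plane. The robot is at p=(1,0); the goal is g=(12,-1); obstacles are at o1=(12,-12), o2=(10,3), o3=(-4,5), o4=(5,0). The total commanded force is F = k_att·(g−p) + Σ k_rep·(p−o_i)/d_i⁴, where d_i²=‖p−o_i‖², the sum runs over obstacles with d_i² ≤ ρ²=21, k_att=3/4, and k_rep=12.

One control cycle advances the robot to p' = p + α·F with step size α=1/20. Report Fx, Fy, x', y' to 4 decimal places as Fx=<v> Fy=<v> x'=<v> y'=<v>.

Fx=8.0625 Fy=-0.7500 x'=1.4031 y'=-0.0375

F_att = 3/4·(g−p) = 3/4·(11,-1) = (8.2500,-0.7500)
o1: d²=265 > ρ²=21 → inactive
o2: d²=90 > ρ²=21 → inactive
o3: d²=50 > ρ²=21 → inactive
o4: d²=16 ≤ ρ²=21; F_rep = 12·(-4,0)/16² = (-0.1875,0.0000)
F = F_att + ΣF_rep = (8.0625,-0.7500)
p' = p + 1/20·F = (1.4031,-0.0375)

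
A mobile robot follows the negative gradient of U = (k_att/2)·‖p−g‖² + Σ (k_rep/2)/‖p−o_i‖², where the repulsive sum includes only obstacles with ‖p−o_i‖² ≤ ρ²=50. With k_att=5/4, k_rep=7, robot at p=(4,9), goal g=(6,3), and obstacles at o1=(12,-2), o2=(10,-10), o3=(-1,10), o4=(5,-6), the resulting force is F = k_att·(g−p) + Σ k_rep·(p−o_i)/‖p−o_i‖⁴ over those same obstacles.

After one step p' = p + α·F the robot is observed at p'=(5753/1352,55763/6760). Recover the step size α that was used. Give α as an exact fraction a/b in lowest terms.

F_att = 5/4·(g−p) = 5/4·(2,-6) = (2.5000,-7.5000)
o1: d²=185 > ρ²=50 → inactive
o2: d²=397 > ρ²=50 → inactive
o3: d²=26 ≤ ρ²=50; F_rep = 7·(5,-1)/26² = (0.0518,-0.0104)
o4: d²=226 > ρ²=50 → inactive
F = F_att + ΣF_rep = (2.5518,-7.5104)
Δp = p'−p = (0.2552,-0.7510); α = Δx/Fx = (345/1352) / (1725/676) = 1/10
check: Δy/Fy = (-5077/6760) / (-5077/676) = 1/10 ✓

α = 1/10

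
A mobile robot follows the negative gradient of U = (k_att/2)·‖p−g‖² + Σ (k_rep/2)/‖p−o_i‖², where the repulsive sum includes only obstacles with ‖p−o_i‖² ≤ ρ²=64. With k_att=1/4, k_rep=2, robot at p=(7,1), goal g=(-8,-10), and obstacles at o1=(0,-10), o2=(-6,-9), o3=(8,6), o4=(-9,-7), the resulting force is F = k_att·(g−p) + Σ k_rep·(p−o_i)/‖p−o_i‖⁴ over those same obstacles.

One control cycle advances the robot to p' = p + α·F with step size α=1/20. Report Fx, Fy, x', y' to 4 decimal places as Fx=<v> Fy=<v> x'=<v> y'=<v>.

Fx=-3.7530 Fy=-2.7648 x'=6.8124 y'=0.8618

F_att = 1/4·(g−p) = 1/4·(-15,-11) = (-3.7500,-2.7500)
o1: d²=170 > ρ²=64 → inactive
o2: d²=269 > ρ²=64 → inactive
o3: d²=26 ≤ ρ²=64; F_rep = 2·(-1,-5)/26² = (-0.0030,-0.0148)
o4: d²=320 > ρ²=64 → inactive
F = F_att + ΣF_rep = (-3.7530,-2.7648)
p' = p + 1/20·F = (6.8124,0.8618)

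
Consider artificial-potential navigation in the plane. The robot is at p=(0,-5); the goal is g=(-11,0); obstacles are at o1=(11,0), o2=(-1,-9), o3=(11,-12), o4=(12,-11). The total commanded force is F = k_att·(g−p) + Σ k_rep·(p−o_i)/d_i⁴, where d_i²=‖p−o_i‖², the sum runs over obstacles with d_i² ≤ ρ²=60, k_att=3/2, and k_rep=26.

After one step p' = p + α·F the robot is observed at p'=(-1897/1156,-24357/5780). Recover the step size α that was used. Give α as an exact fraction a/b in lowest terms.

α = 1/10

F_att = 3/2·(g−p) = 3/2·(-11,5) = (-16.5000,7.5000)
o1: d²=146 > ρ²=60 → inactive
o2: d²=17 ≤ ρ²=60; F_rep = 26·(1,4)/17² = (0.0900,0.3599)
o3: d²=170 > ρ²=60 → inactive
o4: d²=180 > ρ²=60 → inactive
F = F_att + ΣF_rep = (-16.4100,7.8599)
Δp = p'−p = (-1.6410,0.7860); α = Δx/Fx = (-1897/1156) / (-9485/578) = 1/10
check: Δy/Fy = (4543/5780) / (4543/578) = 1/10 ✓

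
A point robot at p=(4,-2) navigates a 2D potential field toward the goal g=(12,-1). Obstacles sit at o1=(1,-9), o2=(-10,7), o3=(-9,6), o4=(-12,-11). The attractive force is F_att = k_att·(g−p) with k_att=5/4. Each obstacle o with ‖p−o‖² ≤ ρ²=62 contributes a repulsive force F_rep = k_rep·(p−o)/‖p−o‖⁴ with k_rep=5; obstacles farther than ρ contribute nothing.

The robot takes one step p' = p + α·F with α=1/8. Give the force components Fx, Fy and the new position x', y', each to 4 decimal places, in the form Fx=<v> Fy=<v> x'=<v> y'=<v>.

F_att = 5/4·(g−p) = 5/4·(8,1) = (10.0000,1.2500)
o1: d²=58 ≤ ρ²=62; F_rep = 5·(3,7)/58² = (0.0045,0.0104)
o2: d²=277 > ρ²=62 → inactive
o3: d²=233 > ρ²=62 → inactive
o4: d²=337 > ρ²=62 → inactive
F = F_att + ΣF_rep = (10.0045,1.2604)
p' = p + 1/8·F = (5.2506,-1.8424)

Fx=10.0045 Fy=1.2604 x'=5.2506 y'=-1.8424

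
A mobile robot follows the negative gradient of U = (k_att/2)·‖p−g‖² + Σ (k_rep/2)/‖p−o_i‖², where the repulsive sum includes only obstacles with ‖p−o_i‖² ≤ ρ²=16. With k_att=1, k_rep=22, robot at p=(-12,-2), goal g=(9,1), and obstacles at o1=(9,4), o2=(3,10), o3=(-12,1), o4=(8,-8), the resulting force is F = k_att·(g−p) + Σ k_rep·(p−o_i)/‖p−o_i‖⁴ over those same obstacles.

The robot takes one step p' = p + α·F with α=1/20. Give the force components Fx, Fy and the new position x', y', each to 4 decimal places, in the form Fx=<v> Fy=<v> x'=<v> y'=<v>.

F_att = 1·(g−p) = 1·(21,3) = (21.0000,3.0000)
o1: d²=477 > ρ²=16 → inactive
o2: d²=369 > ρ²=16 → inactive
o3: d²=9 ≤ ρ²=16; F_rep = 22·(0,-3)/9² = (0.0000,-0.8148)
o4: d²=436 > ρ²=16 → inactive
F = F_att + ΣF_rep = (21.0000,2.1852)
p' = p + 1/20·F = (-10.9500,-1.8907)

Fx=21.0000 Fy=2.1852 x'=-10.9500 y'=-1.8907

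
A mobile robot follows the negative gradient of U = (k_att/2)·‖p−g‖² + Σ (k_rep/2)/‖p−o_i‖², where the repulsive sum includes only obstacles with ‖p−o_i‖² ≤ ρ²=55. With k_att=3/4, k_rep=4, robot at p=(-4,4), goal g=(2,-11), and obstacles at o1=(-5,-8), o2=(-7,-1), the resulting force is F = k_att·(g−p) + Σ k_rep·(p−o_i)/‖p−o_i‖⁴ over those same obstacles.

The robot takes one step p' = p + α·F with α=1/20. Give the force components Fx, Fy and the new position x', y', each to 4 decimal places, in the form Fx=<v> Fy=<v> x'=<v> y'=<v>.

Fx=4.5104 Fy=-11.2327 x'=-3.7745 y'=3.4384

F_att = 3/4·(g−p) = 3/4·(6,-15) = (4.5000,-11.2500)
o1: d²=145 > ρ²=55 → inactive
o2: d²=34 ≤ ρ²=55; F_rep = 4·(3,5)/34² = (0.0104,0.0173)
F = F_att + ΣF_rep = (4.5104,-11.2327)
p' = p + 1/20·F = (-3.7745,3.4384)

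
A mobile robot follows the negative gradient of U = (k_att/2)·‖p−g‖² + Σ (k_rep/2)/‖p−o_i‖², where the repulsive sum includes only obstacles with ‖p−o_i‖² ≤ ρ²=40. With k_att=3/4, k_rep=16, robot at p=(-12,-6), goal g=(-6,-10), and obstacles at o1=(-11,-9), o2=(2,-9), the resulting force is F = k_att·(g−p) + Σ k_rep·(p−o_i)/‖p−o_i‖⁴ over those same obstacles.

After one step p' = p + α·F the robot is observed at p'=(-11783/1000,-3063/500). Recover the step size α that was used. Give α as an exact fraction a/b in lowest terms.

α = 1/20

F_att = 3/4·(g−p) = 3/4·(6,-4) = (4.5000,-3.0000)
o1: d²=10 ≤ ρ²=40; F_rep = 16·(-1,3)/10² = (-0.1600,0.4800)
o2: d²=205 > ρ²=40 → inactive
F = F_att + ΣF_rep = (4.3400,-2.5200)
Δp = p'−p = (0.2170,-0.1260); α = Δx/Fx = (217/1000) / (217/50) = 1/20
check: Δy/Fy = (-63/500) / (-63/25) = 1/20 ✓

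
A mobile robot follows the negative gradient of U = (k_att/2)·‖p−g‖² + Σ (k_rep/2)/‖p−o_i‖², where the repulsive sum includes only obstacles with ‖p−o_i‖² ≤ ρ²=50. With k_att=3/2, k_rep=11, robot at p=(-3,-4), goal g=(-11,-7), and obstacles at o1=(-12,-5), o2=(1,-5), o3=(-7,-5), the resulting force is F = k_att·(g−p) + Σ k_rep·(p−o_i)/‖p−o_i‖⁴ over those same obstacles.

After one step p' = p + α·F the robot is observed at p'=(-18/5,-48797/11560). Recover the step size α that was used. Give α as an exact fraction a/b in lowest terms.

F_att = 3/2·(g−p) = 3/2·(-8,-3) = (-12.0000,-4.5000)
o1: d²=82 > ρ²=50 → inactive
o2: d²=17 ≤ ρ²=50; F_rep = 11·(-4,1)/17² = (-0.1522,0.0381)
o3: d²=17 ≤ ρ²=50; F_rep = 11·(4,1)/17² = (0.1522,0.0381)
F = F_att + ΣF_rep = (-12.0000,-4.4239)
Δp = p'−p = (-0.6000,-0.2212); α = Δx/Fx = (-3/5) / (-12) = 1/20
check: Δy/Fy = (-2557/11560) / (-2557/578) = 1/20 ✓

α = 1/20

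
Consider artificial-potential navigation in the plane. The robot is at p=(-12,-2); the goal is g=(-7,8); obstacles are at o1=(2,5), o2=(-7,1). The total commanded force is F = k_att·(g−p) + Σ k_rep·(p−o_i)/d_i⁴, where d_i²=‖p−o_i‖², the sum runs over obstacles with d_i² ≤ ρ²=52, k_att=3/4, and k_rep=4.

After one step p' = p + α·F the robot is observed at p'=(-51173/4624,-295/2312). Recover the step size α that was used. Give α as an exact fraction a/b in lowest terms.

F_att = 3/4·(g−p) = 3/4·(5,10) = (3.7500,7.5000)
o1: d²=245 > ρ²=52 → inactive
o2: d²=34 ≤ ρ²=52; F_rep = 4·(-5,-3)/34² = (-0.0173,-0.0104)
F = F_att + ΣF_rep = (3.7327,7.4896)
Δp = p'−p = (0.9332,1.8724); α = Δx/Fx = (4315/4624) / (4315/1156) = 1/4
check: Δy/Fy = (4329/2312) / (4329/578) = 1/4 ✓

α = 1/4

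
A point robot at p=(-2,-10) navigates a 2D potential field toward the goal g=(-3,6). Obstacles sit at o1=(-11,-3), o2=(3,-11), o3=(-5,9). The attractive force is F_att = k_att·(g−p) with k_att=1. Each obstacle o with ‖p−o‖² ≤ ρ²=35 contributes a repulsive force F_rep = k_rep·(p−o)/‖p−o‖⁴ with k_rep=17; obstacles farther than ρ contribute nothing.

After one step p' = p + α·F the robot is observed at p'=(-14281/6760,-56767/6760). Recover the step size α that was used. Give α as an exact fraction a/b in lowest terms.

α = 1/10

F_att = 1·(g−p) = 1·(-1,16) = (-1.0000,16.0000)
o1: d²=130 > ρ²=35 → inactive
o2: d²=26 ≤ ρ²=35; F_rep = 17·(-5,1)/26² = (-0.1257,0.0251)
o3: d²=370 > ρ²=35 → inactive
F = F_att + ΣF_rep = (-1.1257,16.0251)
Δp = p'−p = (-0.1126,1.6025); α = Δx/Fx = (-761/6760) / (-761/676) = 1/10
check: Δy/Fy = (10833/6760) / (10833/676) = 1/10 ✓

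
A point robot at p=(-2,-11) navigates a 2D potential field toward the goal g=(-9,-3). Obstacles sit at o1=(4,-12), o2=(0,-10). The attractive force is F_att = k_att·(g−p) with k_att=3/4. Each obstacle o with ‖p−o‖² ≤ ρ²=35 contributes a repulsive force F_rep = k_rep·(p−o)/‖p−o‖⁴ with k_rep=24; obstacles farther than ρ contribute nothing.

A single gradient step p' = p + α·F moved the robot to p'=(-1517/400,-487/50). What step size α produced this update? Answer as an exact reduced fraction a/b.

α = 1/4

F_att = 3/4·(g−p) = 3/4·(-7,8) = (-5.2500,6.0000)
o1: d²=37 > ρ²=35 → inactive
o2: d²=5 ≤ ρ²=35; F_rep = 24·(-2,-1)/5² = (-1.9200,-0.9600)
F = F_att + ΣF_rep = (-7.1700,5.0400)
Δp = p'−p = (-1.7925,1.2600); α = Δx/Fx = (-717/400) / (-717/100) = 1/4
check: Δy/Fy = (63/50) / (126/25) = 1/4 ✓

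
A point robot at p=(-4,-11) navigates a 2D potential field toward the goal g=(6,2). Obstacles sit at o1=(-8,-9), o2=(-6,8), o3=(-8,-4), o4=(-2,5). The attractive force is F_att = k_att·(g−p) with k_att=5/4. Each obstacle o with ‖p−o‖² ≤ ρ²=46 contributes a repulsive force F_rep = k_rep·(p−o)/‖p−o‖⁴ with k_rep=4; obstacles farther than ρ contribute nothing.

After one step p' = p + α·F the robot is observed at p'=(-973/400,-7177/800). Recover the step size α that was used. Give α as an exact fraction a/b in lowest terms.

α = 1/8

F_att = 5/4·(g−p) = 5/4·(10,13) = (12.5000,16.2500)
o1: d²=20 ≤ ρ²=46; F_rep = 4·(4,-2)/20² = (0.0400,-0.0200)
o2: d²=365 > ρ²=46 → inactive
o3: d²=65 > ρ²=46 → inactive
o4: d²=260 > ρ²=46 → inactive
F = F_att + ΣF_rep = (12.5400,16.2300)
Δp = p'−p = (1.5675,2.0288); α = Δx/Fx = (627/400) / (627/50) = 1/8
check: Δy/Fy = (1623/800) / (1623/100) = 1/8 ✓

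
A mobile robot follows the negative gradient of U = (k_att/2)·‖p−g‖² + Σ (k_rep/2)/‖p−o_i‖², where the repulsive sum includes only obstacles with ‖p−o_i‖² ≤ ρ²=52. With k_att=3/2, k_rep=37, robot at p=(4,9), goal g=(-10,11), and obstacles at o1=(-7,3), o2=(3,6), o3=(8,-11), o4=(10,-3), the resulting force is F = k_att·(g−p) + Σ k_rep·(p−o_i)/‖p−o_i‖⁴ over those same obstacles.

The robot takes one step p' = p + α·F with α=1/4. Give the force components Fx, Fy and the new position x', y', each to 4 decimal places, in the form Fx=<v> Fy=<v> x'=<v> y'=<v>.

F_att = 3/2·(g−p) = 3/2·(-14,2) = (-21.0000,3.0000)
o1: d²=157 > ρ²=52 → inactive
o2: d²=10 ≤ ρ²=52; F_rep = 37·(1,3)/10² = (0.3700,1.1100)
o3: d²=416 > ρ²=52 → inactive
o4: d²=180 > ρ²=52 → inactive
F = F_att + ΣF_rep = (-20.6300,4.1100)
p' = p + 1/4·F = (-1.1575,10.0275)

Fx=-20.6300 Fy=4.1100 x'=-1.1575 y'=10.0275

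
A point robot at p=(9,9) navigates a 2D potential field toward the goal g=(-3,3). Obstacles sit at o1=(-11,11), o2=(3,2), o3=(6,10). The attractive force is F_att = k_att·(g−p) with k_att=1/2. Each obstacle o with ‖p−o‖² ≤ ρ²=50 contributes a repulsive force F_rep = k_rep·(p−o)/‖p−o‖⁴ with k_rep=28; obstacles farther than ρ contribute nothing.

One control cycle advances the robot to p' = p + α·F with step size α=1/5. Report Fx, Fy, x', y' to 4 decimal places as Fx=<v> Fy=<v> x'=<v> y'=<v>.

F_att = 1/2·(g−p) = 1/2·(-12,-6) = (-6.0000,-3.0000)
o1: d²=404 > ρ²=50 → inactive
o2: d²=85 > ρ²=50 → inactive
o3: d²=10 ≤ ρ²=50; F_rep = 28·(3,-1)/10² = (0.8400,-0.2800)
F = F_att + ΣF_rep = (-5.1600,-3.2800)
p' = p + 1/5·F = (7.9680,8.3440)

Fx=-5.1600 Fy=-3.2800 x'=7.9680 y'=8.3440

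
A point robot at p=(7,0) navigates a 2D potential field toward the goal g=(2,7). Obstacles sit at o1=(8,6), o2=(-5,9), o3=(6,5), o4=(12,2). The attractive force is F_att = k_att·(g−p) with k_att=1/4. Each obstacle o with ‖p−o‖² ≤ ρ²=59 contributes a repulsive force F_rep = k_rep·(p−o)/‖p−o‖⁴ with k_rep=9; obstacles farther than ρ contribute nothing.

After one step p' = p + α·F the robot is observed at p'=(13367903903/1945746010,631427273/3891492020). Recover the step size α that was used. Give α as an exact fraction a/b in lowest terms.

F_att = 1/4·(g−p) = 1/4·(-5,7) = (-1.2500,1.7500)
o1: d²=37 ≤ ρ²=59; F_rep = 9·(-1,-6)/37² = (-0.0066,-0.0394)
o2: d²=225 > ρ²=59 → inactive
o3: d²=26 ≤ ρ²=59; F_rep = 9·(1,-5)/26² = (0.0133,-0.0666)
o4: d²=29 ≤ ρ²=59; F_rep = 9·(-5,-2)/29² = (-0.0535,-0.0214)
F = F_att + ΣF_rep = (-1.2968,1.6226)
Δp = p'−p = (-0.1297,0.1623); α = Δx/Fx = (-252318167/1945746010) / (-252318167/194574601) = 1/10
check: Δy/Fy = (631427273/3891492020) / (631427273/389149202) = 1/10 ✓

α = 1/10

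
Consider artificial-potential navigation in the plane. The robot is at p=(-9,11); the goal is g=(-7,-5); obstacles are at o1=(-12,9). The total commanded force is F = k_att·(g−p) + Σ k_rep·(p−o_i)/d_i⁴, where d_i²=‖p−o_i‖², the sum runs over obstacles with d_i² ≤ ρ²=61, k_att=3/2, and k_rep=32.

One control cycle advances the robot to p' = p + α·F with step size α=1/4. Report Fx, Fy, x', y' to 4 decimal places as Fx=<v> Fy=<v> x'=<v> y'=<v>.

F_att = 3/2·(g−p) = 3/2·(2,-16) = (3.0000,-24.0000)
o1: d²=13 ≤ ρ²=61; F_rep = 32·(3,2)/13² = (0.5680,0.3787)
F = F_att + ΣF_rep = (3.5680,-23.6213)
p' = p + 1/4·F = (-8.1080,5.0947)

Fx=3.5680 Fy=-23.6213 x'=-8.1080 y'=5.0947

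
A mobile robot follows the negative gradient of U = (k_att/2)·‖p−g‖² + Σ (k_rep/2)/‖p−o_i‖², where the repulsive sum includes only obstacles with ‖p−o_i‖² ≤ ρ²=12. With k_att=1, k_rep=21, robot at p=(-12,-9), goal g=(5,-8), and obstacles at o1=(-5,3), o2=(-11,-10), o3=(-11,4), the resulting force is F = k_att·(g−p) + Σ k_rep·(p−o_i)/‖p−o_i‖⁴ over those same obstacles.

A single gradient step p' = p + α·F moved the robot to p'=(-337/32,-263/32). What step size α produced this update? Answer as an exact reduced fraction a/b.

F_att = 1·(g−p) = 1·(17,1) = (17.0000,1.0000)
o1: d²=193 > ρ²=12 → inactive
o2: d²=2 ≤ ρ²=12; F_rep = 21·(-1,1)/2² = (-5.2500,5.2500)
o3: d²=170 > ρ²=12 → inactive
F = F_att + ΣF_rep = (11.7500,6.2500)
Δp = p'−p = (1.4688,0.7812); α = Δx/Fx = (47/32) / (47/4) = 1/8
check: Δy/Fy = (25/32) / (25/4) = 1/8 ✓

α = 1/8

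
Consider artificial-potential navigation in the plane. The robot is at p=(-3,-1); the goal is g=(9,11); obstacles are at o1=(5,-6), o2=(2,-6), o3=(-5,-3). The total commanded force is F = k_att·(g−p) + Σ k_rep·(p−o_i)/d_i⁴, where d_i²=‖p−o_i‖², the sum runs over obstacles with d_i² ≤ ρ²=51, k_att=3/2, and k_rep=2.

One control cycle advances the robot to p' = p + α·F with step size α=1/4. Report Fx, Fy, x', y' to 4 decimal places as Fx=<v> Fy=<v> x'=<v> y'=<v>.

Fx=18.0585 Fy=18.0665 x'=1.5146 y'=3.5166

F_att = 3/2·(g−p) = 3/2·(12,12) = (18.0000,18.0000)
o1: d²=89 > ρ²=51 → inactive
o2: d²=50 ≤ ρ²=51; F_rep = 2·(-5,5)/50² = (-0.0040,0.0040)
o3: d²=8 ≤ ρ²=51; F_rep = 2·(2,2)/8² = (0.0625,0.0625)
F = F_att + ΣF_rep = (18.0585,18.0665)
p' = p + 1/4·F = (1.5146,3.5166)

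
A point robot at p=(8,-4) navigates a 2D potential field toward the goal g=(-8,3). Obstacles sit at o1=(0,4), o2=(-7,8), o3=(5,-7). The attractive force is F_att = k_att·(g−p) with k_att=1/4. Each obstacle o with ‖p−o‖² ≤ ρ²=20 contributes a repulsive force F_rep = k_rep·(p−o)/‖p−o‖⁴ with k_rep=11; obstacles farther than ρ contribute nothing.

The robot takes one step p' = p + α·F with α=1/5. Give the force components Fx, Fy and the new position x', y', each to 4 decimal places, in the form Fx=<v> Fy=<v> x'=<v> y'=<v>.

F_att = 1/4·(g−p) = 1/4·(-16,7) = (-4.0000,1.7500)
o1: d²=128 > ρ²=20 → inactive
o2: d²=369 > ρ²=20 → inactive
o3: d²=18 ≤ ρ²=20; F_rep = 11·(3,3)/18² = (0.1019,0.1019)
F = F_att + ΣF_rep = (-3.8981,1.8519)
p' = p + 1/5·F = (7.2204,-3.6296)

Fx=-3.8981 Fy=1.8519 x'=7.2204 y'=-3.6296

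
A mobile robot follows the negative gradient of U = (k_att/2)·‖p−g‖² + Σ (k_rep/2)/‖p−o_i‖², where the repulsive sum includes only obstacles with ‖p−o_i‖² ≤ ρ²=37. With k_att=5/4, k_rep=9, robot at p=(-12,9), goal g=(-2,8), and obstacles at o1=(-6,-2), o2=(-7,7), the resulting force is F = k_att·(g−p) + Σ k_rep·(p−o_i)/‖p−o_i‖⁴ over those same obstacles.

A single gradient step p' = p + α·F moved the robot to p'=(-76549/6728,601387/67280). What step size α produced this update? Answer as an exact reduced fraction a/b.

F_att = 5/4·(g−p) = 5/4·(10,-1) = (12.5000,-1.2500)
o1: d²=157 > ρ²=37 → inactive
o2: d²=29 ≤ ρ²=37; F_rep = 9·(-5,2)/29² = (-0.0535,0.0214)
F = F_att + ΣF_rep = (12.4465,-1.2286)
Δp = p'−p = (0.6223,-0.0614); α = Δx/Fx = (4187/6728) / (20935/1682) = 1/20
check: Δy/Fy = (-4133/67280) / (-4133/3364) = 1/20 ✓

α = 1/20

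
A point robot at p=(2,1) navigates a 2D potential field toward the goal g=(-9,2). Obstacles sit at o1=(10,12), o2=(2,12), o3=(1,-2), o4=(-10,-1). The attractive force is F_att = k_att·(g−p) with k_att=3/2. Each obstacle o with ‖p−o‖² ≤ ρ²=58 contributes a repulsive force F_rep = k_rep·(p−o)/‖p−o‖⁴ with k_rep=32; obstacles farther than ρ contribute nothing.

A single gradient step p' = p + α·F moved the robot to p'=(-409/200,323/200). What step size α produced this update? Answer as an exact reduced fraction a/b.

F_att = 3/2·(g−p) = 3/2·(-11,1) = (-16.5000,1.5000)
o1: d²=185 > ρ²=58 → inactive
o2: d²=121 > ρ²=58 → inactive
o3: d²=10 ≤ ρ²=58; F_rep = 32·(1,3)/10² = (0.3200,0.9600)
o4: d²=148 > ρ²=58 → inactive
F = F_att + ΣF_rep = (-16.1800,2.4600)
Δp = p'−p = (-4.0450,0.6150); α = Δx/Fx = (-809/200) / (-809/50) = 1/4
check: Δy/Fy = (123/200) / (123/50) = 1/4 ✓

α = 1/4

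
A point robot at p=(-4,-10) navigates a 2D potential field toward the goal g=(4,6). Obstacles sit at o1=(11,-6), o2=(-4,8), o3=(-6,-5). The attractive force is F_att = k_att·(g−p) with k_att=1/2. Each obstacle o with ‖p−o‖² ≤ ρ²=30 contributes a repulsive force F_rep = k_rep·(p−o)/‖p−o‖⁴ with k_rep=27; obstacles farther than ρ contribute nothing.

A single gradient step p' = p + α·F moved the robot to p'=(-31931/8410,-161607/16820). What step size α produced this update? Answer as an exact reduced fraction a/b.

F_att = 1/2·(g−p) = 1/2·(8,16) = (4.0000,8.0000)
o1: d²=241 > ρ²=30 → inactive
o2: d²=324 > ρ²=30 → inactive
o3: d²=29 ≤ ρ²=30; F_rep = 27·(2,-5)/29² = (0.0642,-0.1605)
F = F_att + ΣF_rep = (4.0642,7.8395)
Δp = p'−p = (0.2032,0.3920); α = Δx/Fx = (1709/8410) / (3418/841) = 1/20
check: Δy/Fy = (6593/16820) / (6593/841) = 1/20 ✓

α = 1/20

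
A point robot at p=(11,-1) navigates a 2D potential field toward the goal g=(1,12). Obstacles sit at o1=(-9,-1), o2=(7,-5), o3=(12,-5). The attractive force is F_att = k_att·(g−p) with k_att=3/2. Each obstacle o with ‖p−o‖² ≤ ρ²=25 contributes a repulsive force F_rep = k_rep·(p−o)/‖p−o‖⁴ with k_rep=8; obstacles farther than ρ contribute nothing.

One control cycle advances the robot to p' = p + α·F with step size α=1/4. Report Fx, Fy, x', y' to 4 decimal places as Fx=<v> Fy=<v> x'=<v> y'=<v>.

F_att = 3/2·(g−p) = 3/2·(-10,13) = (-15.0000,19.5000)
o1: d²=400 > ρ²=25 → inactive
o2: d²=32 > ρ²=25 → inactive
o3: d²=17 ≤ ρ²=25; F_rep = 8·(-1,4)/17² = (-0.0277,0.1107)
F = F_att + ΣF_rep = (-15.0277,19.6107)
p' = p + 1/4·F = (7.2431,3.9027)

Fx=-15.0277 Fy=19.6107 x'=7.2431 y'=3.9027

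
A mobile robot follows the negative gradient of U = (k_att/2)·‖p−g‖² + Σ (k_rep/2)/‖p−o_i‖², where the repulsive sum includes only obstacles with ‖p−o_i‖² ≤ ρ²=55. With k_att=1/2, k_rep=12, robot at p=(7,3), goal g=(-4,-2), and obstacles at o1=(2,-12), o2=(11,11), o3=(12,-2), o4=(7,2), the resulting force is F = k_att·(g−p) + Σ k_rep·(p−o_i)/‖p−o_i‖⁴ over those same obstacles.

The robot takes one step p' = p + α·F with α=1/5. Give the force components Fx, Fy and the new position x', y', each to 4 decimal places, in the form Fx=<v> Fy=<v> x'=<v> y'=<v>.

Fx=-5.5240 Fy=9.5240 x'=5.8952 y'=4.9048

F_att = 1/2·(g−p) = 1/2·(-11,-5) = (-5.5000,-2.5000)
o1: d²=250 > ρ²=55 → inactive
o2: d²=80 > ρ²=55 → inactive
o3: d²=50 ≤ ρ²=55; F_rep = 12·(-5,5)/50² = (-0.0240,0.0240)
o4: d²=1 ≤ ρ²=55; F_rep = 12·(0,1)/1² = (0.0000,12.0000)
F = F_att + ΣF_rep = (-5.5240,9.5240)
p' = p + 1/5·F = (5.8952,4.9048)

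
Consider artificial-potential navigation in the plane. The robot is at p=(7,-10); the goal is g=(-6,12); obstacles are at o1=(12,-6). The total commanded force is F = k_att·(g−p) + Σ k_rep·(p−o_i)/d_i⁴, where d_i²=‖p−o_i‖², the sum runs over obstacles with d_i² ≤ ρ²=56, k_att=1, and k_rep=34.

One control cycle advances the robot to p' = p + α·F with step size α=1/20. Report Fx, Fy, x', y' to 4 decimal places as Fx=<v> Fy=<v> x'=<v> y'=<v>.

F_att = 1·(g−p) = 1·(-13,22) = (-13.0000,22.0000)
o1: d²=41 ≤ ρ²=56; F_rep = 34·(-5,-4)/41² = (-0.1011,-0.0809)
F = F_att + ΣF_rep = (-13.1011,21.9191)
p' = p + 1/20·F = (6.3449,-8.9040)

Fx=-13.1011 Fy=21.9191 x'=6.3449 y'=-8.9040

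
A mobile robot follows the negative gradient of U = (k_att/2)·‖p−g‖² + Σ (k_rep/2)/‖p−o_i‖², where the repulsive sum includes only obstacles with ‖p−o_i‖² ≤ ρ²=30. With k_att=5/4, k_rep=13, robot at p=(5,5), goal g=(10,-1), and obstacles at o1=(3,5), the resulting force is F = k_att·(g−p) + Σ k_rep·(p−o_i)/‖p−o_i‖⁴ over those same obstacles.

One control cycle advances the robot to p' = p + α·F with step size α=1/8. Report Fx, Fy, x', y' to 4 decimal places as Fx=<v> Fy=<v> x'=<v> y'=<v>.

F_att = 5/4·(g−p) = 5/4·(5,-6) = (6.2500,-7.5000)
o1: d²=4 ≤ ρ²=30; F_rep = 13·(2,0)/4² = (1.6250,0.0000)
F = F_att + ΣF_rep = (7.8750,-7.5000)
p' = p + 1/8·F = (5.9844,4.0625)

Fx=7.8750 Fy=-7.5000 x'=5.9844 y'=4.0625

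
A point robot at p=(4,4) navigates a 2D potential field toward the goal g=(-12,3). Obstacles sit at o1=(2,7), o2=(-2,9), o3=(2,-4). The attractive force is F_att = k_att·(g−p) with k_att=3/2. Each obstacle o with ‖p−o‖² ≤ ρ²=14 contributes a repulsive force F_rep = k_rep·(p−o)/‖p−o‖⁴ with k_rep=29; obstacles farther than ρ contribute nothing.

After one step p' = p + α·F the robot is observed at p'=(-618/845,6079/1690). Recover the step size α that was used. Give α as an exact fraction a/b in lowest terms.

α = 1/5

F_att = 3/2·(g−p) = 3/2·(-16,-1) = (-24.0000,-1.5000)
o1: d²=13 ≤ ρ²=14; F_rep = 29·(2,-3)/13² = (0.3432,-0.5148)
o2: d²=61 > ρ²=14 → inactive
o3: d²=68 > ρ²=14 → inactive
F = F_att + ΣF_rep = (-23.6568,-2.0148)
Δp = p'−p = (-4.7314,-0.4030); α = Δx/Fx = (-3998/845) / (-3998/169) = 1/5
check: Δy/Fy = (-681/1690) / (-681/338) = 1/5 ✓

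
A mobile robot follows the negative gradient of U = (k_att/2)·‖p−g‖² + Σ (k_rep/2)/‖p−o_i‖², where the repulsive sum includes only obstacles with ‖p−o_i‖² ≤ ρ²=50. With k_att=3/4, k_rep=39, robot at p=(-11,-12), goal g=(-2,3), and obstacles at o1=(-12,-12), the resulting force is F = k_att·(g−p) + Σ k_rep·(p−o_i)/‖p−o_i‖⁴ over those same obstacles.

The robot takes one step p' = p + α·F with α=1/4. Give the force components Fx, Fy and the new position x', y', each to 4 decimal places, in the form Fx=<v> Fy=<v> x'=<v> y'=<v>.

F_att = 3/4·(g−p) = 3/4·(9,15) = (6.7500,11.2500)
o1: d²=1 ≤ ρ²=50; F_rep = 39·(1,0)/1² = (39.0000,0.0000)
F = F_att + ΣF_rep = (45.7500,11.2500)
p' = p + 1/4·F = (0.4375,-9.1875)

Fx=45.7500 Fy=11.2500 x'=0.4375 y'=-9.1875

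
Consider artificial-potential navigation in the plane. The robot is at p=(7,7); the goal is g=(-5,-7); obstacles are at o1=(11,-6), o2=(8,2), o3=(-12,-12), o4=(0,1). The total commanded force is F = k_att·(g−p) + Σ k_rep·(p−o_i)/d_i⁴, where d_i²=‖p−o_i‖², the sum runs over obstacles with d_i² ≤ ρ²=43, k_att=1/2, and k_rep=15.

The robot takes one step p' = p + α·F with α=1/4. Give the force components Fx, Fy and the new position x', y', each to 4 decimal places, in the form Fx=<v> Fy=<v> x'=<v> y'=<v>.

Fx=-6.0222 Fy=-6.8891 x'=5.4945 y'=5.2777

F_att = 1/2·(g−p) = 1/2·(-12,-14) = (-6.0000,-7.0000)
o1: d²=185 > ρ²=43 → inactive
o2: d²=26 ≤ ρ²=43; F_rep = 15·(-1,5)/26² = (-0.0222,0.1109)
o3: d²=722 > ρ²=43 → inactive
o4: d²=85 > ρ²=43 → inactive
F = F_att + ΣF_rep = (-6.0222,-6.8891)
p' = p + 1/4·F = (5.4945,5.2777)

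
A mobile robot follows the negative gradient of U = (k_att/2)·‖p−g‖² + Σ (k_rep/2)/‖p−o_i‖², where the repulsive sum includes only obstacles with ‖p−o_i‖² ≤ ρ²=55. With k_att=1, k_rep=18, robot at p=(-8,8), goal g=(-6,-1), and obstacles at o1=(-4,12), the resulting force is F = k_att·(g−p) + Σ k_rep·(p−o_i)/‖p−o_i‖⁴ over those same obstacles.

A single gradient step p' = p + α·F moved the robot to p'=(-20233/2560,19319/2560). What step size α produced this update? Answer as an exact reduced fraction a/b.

α = 1/20

F_att = 1·(g−p) = 1·(2,-9) = (2.0000,-9.0000)
o1: d²=32 ≤ ρ²=55; F_rep = 18·(-4,-4)/32² = (-0.0703,-0.0703)
F = F_att + ΣF_rep = (1.9297,-9.0703)
Δp = p'−p = (0.0965,-0.4535); α = Δx/Fx = (247/2560) / (247/128) = 1/20
check: Δy/Fy = (-1161/2560) / (-1161/128) = 1/20 ✓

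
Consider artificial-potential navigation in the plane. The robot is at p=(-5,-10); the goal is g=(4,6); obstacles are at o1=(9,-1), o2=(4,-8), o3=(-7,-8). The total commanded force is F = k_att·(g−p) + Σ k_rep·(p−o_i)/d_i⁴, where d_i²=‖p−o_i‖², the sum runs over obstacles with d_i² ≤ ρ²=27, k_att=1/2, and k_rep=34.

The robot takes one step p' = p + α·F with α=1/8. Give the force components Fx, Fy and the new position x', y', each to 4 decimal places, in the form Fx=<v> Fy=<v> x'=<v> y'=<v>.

Fx=5.5625 Fy=6.9375 x'=-4.3047 y'=-9.1328

F_att = 1/2·(g−p) = 1/2·(9,16) = (4.5000,8.0000)
o1: d²=277 > ρ²=27 → inactive
o2: d²=85 > ρ²=27 → inactive
o3: d²=8 ≤ ρ²=27; F_rep = 34·(2,-2)/8² = (1.0625,-1.0625)
F = F_att + ΣF_rep = (5.5625,6.9375)
p' = p + 1/8·F = (-4.3047,-9.1328)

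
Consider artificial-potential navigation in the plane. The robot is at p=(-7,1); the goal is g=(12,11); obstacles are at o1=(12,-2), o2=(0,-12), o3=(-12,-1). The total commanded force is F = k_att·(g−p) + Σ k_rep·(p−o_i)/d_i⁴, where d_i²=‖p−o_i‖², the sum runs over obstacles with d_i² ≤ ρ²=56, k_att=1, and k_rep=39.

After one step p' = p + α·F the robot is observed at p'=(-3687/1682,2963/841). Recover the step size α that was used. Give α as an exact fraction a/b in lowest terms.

F_att = 1·(g−p) = 1·(19,10) = (19.0000,10.0000)
o1: d²=370 > ρ²=56 → inactive
o2: d²=218 > ρ²=56 → inactive
o3: d²=29 ≤ ρ²=56; F_rep = 39·(5,2)/29² = (0.2319,0.0927)
F = F_att + ΣF_rep = (19.2319,10.0927)
Δp = p'−p = (4.8080,2.5232); α = Δx/Fx = (8087/1682) / (16174/841) = 1/4
check: Δy/Fy = (2122/841) / (8488/841) = 1/4 ✓

α = 1/4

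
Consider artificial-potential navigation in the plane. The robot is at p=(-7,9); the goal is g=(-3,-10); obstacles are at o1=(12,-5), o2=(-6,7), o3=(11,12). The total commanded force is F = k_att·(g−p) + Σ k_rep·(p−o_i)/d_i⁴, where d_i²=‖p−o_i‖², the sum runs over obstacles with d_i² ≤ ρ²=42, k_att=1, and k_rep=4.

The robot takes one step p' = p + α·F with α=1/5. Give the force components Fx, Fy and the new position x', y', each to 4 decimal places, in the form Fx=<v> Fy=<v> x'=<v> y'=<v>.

F_att = 1·(g−p) = 1·(4,-19) = (4.0000,-19.0000)
o1: d²=557 > ρ²=42 → inactive
o2: d²=5 ≤ ρ²=42; F_rep = 4·(-1,2)/5² = (-0.1600,0.3200)
o3: d²=333 > ρ²=42 → inactive
F = F_att + ΣF_rep = (3.8400,-18.6800)
p' = p + 1/5·F = (-6.2320,5.2640)

Fx=3.8400 Fy=-18.6800 x'=-6.2320 y'=5.2640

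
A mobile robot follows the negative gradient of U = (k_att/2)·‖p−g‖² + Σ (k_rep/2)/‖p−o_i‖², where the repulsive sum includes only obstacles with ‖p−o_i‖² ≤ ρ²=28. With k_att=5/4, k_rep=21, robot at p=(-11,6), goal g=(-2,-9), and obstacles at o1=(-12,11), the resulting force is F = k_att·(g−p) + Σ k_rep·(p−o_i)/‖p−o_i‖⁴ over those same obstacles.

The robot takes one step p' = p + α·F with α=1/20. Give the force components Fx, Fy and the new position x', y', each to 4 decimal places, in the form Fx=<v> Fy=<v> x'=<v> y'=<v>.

F_att = 5/4·(g−p) = 5/4·(9,-15) = (11.2500,-18.7500)
o1: d²=26 ≤ ρ²=28; F_rep = 21·(1,-5)/26² = (0.0311,-0.1553)
F = F_att + ΣF_rep = (11.2811,-18.9053)
p' = p + 1/20·F = (-10.4359,5.0547)

Fx=11.2811 Fy=-18.9053 x'=-10.4359 y'=5.0547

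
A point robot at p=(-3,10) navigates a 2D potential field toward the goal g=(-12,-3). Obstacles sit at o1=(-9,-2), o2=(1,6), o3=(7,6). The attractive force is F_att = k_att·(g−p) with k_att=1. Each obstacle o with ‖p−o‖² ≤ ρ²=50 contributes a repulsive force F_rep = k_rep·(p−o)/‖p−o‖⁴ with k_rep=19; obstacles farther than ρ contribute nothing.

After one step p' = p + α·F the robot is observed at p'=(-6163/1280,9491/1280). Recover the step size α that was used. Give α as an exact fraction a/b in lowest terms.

α = 1/5

F_att = 1·(g−p) = 1·(-9,-13) = (-9.0000,-13.0000)
o1: d²=180 > ρ²=50 → inactive
o2: d²=32 ≤ ρ²=50; F_rep = 19·(-4,4)/32² = (-0.0742,0.0742)
o3: d²=116 > ρ²=50 → inactive
F = F_att + ΣF_rep = (-9.0742,-12.9258)
Δp = p'−p = (-1.8148,-2.5852); α = Δx/Fx = (-2323/1280) / (-2323/256) = 1/5
check: Δy/Fy = (-3309/1280) / (-3309/256) = 1/5 ✓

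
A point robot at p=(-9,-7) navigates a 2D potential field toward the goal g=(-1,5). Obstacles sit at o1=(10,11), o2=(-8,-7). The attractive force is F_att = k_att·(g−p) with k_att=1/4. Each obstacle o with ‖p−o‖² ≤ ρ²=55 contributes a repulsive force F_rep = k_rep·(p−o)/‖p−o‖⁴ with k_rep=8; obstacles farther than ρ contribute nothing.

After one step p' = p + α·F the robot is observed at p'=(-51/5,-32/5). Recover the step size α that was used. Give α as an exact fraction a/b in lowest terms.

F_att = 1/4·(g−p) = 1/4·(8,12) = (2.0000,3.0000)
o1: d²=685 > ρ²=55 → inactive
o2: d²=1 ≤ ρ²=55; F_rep = 8·(-1,0)/1² = (-8.0000,0.0000)
F = F_att + ΣF_rep = (-6.0000,3.0000)
Δp = p'−p = (-1.2000,0.6000); α = Δx/Fx = (-6/5) / (-6) = 1/5
check: Δy/Fy = (3/5) / (3) = 1/5 ✓

α = 1/5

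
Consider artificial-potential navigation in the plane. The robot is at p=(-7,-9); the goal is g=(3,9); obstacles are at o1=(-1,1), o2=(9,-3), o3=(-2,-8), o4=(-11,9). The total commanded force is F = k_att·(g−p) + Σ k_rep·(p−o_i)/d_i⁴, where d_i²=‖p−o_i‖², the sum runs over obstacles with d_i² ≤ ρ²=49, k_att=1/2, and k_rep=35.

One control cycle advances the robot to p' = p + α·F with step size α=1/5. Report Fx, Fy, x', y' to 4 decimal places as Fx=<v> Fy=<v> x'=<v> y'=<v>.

Fx=4.7411 Fy=8.9482 x'=-6.0518 y'=-7.2104

F_att = 1/2·(g−p) = 1/2·(10,18) = (5.0000,9.0000)
o1: d²=136 > ρ²=49 → inactive
o2: d²=292 > ρ²=49 → inactive
o3: d²=26 ≤ ρ²=49; F_rep = 35·(-5,-1)/26² = (-0.2589,-0.0518)
o4: d²=340 > ρ²=49 → inactive
F = F_att + ΣF_rep = (4.7411,8.9482)
p' = p + 1/5·F = (-6.0518,-7.2104)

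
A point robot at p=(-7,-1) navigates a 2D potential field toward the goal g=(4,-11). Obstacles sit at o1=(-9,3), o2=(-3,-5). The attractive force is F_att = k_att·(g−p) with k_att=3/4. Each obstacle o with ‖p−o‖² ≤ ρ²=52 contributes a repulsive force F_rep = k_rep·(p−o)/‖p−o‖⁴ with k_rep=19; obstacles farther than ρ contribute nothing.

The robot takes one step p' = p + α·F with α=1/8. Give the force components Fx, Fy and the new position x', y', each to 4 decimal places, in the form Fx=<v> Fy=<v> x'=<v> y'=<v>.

Fx=8.2708 Fy=-7.6158 x'=-5.9662 y'=-1.9520

F_att = 3/4·(g−p) = 3/4·(11,-10) = (8.2500,-7.5000)
o1: d²=20 ≤ ρ²=52; F_rep = 19·(2,-4)/20² = (0.0950,-0.1900)
o2: d²=32 ≤ ρ²=52; F_rep = 19·(-4,4)/32² = (-0.0742,0.0742)
F = F_att + ΣF_rep = (8.2708,-7.6158)
p' = p + 1/8·F = (-5.9662,-1.9520)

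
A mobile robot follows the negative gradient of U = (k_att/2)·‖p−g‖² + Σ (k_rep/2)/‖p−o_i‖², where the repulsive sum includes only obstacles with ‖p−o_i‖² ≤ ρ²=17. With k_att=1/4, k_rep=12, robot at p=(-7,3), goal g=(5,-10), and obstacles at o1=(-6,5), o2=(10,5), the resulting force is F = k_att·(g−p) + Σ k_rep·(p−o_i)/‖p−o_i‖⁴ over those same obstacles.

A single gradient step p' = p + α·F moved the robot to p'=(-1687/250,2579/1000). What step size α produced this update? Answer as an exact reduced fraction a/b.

F_att = 1/4·(g−p) = 1/4·(12,-13) = (3.0000,-3.2500)
o1: d²=5 ≤ ρ²=17; F_rep = 12·(-1,-2)/5² = (-0.4800,-0.9600)
o2: d²=293 > ρ²=17 → inactive
F = F_att + ΣF_rep = (2.5200,-4.2100)
Δp = p'−p = (0.2520,-0.4210); α = Δx/Fx = (63/250) / (63/25) = 1/10
check: Δy/Fy = (-421/1000) / (-421/100) = 1/10 ✓

α = 1/10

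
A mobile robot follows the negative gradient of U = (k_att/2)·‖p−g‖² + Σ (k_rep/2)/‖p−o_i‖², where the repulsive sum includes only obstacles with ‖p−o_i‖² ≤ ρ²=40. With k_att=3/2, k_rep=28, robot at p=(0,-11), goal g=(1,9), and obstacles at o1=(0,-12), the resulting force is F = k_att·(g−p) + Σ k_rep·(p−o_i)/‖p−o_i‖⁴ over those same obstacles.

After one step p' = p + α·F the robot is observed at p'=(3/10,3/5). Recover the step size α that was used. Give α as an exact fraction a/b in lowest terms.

F_att = 3/2·(g−p) = 3/2·(1,20) = (1.5000,30.0000)
o1: d²=1 ≤ ρ²=40; F_rep = 28·(0,1)/1² = (0.0000,28.0000)
F = F_att + ΣF_rep = (1.5000,58.0000)
Δp = p'−p = (0.3000,11.6000); α = Δx/Fx = (3/10) / (3/2) = 1/5
check: Δy/Fy = (58/5) / (58) = 1/5 ✓

α = 1/5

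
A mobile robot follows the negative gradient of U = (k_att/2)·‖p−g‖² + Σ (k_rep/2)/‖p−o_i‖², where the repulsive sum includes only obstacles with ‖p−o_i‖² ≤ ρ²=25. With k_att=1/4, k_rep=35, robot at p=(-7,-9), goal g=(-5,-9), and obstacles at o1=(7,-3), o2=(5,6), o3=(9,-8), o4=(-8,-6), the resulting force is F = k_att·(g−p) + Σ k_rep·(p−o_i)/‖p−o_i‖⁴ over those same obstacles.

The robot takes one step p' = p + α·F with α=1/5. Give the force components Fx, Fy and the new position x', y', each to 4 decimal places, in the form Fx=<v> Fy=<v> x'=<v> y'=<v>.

Fx=0.8500 Fy=-1.0500 x'=-6.8300 y'=-9.2100

F_att = 1/4·(g−p) = 1/4·(2,0) = (0.5000,0.0000)
o1: d²=232 > ρ²=25 → inactive
o2: d²=369 > ρ²=25 → inactive
o3: d²=257 > ρ²=25 → inactive
o4: d²=10 ≤ ρ²=25; F_rep = 35·(1,-3)/10² = (0.3500,-1.0500)
F = F_att + ΣF_rep = (0.8500,-1.0500)
p' = p + 1/5·F = (-6.8300,-9.2100)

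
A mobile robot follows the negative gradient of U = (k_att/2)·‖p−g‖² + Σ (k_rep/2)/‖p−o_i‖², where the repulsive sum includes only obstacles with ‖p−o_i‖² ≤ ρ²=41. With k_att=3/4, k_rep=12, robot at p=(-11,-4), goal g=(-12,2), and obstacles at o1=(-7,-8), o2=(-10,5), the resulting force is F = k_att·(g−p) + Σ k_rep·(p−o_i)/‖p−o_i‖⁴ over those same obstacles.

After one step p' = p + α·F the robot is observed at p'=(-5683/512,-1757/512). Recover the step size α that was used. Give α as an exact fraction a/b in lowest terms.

α = 1/8

F_att = 3/4·(g−p) = 3/4·(-1,6) = (-0.7500,4.5000)
o1: d²=32 ≤ ρ²=41; F_rep = 12·(-4,4)/32² = (-0.0469,0.0469)
o2: d²=82 > ρ²=41 → inactive
F = F_att + ΣF_rep = (-0.7969,4.5469)
Δp = p'−p = (-0.0996,0.5684); α = Δx/Fx = (-51/512) / (-51/64) = 1/8
check: Δy/Fy = (291/512) / (291/64) = 1/8 ✓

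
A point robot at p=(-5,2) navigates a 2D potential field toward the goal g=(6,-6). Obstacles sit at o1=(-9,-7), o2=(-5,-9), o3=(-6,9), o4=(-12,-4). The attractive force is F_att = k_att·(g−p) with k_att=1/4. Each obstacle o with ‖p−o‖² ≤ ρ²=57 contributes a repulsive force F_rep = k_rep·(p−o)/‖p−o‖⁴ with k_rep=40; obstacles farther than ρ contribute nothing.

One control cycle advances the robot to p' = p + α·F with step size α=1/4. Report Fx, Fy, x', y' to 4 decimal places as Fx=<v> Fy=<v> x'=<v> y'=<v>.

Fx=2.7660 Fy=-2.1120 x'=-4.3085 y'=1.4720

F_att = 1/4·(g−p) = 1/4·(11,-8) = (2.7500,-2.0000)
o1: d²=97 > ρ²=57 → inactive
o2: d²=121 > ρ²=57 → inactive
o3: d²=50 ≤ ρ²=57; F_rep = 40·(1,-7)/50² = (0.0160,-0.1120)
o4: d²=85 > ρ²=57 → inactive
F = F_att + ΣF_rep = (2.7660,-2.1120)
p' = p + 1/4·F = (-4.3085,1.4720)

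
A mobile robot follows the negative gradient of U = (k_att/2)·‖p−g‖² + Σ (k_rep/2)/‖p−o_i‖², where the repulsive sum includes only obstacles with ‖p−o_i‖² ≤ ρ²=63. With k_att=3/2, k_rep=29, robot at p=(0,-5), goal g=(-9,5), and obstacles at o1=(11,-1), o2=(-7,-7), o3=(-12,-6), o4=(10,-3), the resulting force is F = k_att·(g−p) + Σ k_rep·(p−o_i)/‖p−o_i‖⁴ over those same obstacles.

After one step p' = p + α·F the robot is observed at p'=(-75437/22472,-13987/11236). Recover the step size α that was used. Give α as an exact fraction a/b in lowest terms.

F_att = 3/2·(g−p) = 3/2·(-9,10) = (-13.5000,15.0000)
o1: d²=137 > ρ²=63 → inactive
o2: d²=53 ≤ ρ²=63; F_rep = 29·(7,2)/53² = (0.0723,0.0206)
o3: d²=145 > ρ²=63 → inactive
o4: d²=104 > ρ²=63 → inactive
F = F_att + ΣF_rep = (-13.4277,15.0206)
Δp = p'−p = (-3.3569,3.7552); α = Δx/Fx = (-75437/22472) / (-75437/5618) = 1/4
check: Δy/Fy = (42193/11236) / (42193/2809) = 1/4 ✓

α = 1/4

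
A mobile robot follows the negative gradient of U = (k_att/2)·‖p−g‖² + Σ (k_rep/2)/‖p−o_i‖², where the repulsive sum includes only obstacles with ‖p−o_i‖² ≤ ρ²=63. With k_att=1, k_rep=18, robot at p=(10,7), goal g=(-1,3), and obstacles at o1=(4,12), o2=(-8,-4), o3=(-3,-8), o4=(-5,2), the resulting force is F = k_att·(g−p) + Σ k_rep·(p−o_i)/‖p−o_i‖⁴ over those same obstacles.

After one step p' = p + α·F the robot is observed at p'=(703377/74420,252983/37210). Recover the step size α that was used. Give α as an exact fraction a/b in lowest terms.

α = 1/20

F_att = 1·(g−p) = 1·(-11,-4) = (-11.0000,-4.0000)
o1: d²=61 ≤ ρ²=63; F_rep = 18·(6,-5)/61² = (0.0290,-0.0242)
o2: d²=445 > ρ²=63 → inactive
o3: d²=394 > ρ²=63 → inactive
o4: d²=250 > ρ²=63 → inactive
F = F_att + ΣF_rep = (-10.9710,-4.0242)
Δp = p'−p = (-0.5485,-0.2012); α = Δx/Fx = (-40823/74420) / (-40823/3721) = 1/20
check: Δy/Fy = (-7487/37210) / (-14974/3721) = 1/20 ✓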